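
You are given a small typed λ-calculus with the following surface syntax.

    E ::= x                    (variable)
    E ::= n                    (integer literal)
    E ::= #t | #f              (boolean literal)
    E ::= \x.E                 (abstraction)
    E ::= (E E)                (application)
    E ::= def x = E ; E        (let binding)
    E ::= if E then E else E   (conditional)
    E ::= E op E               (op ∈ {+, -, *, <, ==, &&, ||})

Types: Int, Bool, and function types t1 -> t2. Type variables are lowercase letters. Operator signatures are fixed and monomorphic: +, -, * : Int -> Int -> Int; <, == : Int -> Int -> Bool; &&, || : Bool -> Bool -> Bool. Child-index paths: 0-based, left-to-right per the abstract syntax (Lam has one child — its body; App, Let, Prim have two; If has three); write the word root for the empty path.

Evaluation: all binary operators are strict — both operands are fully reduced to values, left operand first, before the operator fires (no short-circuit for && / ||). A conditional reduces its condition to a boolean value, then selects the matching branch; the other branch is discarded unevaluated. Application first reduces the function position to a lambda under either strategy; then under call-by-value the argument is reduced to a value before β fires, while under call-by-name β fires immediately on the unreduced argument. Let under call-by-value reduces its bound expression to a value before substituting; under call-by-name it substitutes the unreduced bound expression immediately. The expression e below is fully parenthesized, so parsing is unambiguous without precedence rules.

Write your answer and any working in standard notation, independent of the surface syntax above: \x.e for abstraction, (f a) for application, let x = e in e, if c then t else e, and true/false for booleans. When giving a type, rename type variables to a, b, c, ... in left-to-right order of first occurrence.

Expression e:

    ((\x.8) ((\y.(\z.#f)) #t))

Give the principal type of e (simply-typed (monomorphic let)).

Derivation:
\x._ : a -> Int
\z._ : c -> Bool
\y._ : b -> c -> Bool
  unify b -> c -> Bool ~ Bool -> d
  unify b ~ Bool
  unify c -> Bool ~ d
_ _ : c -> Bool
  unify a -> Int ~ (c -> Bool) -> e
  unify a ~ c -> Bool
  unify Int ~ e
_ _ : Int

Answer: Int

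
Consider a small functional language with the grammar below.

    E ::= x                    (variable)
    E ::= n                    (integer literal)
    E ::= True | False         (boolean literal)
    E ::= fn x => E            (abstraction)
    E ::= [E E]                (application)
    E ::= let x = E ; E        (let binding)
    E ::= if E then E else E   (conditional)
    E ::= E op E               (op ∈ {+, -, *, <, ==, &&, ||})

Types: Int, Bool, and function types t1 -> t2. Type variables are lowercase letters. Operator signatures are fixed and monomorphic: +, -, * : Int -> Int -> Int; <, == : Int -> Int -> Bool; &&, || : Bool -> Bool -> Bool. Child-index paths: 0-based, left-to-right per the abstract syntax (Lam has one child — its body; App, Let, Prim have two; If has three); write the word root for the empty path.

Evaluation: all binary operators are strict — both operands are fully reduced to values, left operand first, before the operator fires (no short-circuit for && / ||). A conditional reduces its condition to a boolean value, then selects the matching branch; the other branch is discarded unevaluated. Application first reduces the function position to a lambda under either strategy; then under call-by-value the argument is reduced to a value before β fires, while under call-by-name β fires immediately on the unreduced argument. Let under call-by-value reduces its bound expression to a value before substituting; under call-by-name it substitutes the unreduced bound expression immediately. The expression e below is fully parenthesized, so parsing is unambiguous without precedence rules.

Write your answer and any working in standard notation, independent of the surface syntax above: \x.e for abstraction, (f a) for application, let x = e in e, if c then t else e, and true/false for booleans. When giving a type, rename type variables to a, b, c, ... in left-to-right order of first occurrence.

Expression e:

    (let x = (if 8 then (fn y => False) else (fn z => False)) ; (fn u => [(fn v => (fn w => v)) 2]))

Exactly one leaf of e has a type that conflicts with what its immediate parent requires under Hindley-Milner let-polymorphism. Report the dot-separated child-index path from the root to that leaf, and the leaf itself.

Answer: 0.0 : 8

Derivation:
  unify Int ~ Bool
  FAIL: mismatch Int ~ Bool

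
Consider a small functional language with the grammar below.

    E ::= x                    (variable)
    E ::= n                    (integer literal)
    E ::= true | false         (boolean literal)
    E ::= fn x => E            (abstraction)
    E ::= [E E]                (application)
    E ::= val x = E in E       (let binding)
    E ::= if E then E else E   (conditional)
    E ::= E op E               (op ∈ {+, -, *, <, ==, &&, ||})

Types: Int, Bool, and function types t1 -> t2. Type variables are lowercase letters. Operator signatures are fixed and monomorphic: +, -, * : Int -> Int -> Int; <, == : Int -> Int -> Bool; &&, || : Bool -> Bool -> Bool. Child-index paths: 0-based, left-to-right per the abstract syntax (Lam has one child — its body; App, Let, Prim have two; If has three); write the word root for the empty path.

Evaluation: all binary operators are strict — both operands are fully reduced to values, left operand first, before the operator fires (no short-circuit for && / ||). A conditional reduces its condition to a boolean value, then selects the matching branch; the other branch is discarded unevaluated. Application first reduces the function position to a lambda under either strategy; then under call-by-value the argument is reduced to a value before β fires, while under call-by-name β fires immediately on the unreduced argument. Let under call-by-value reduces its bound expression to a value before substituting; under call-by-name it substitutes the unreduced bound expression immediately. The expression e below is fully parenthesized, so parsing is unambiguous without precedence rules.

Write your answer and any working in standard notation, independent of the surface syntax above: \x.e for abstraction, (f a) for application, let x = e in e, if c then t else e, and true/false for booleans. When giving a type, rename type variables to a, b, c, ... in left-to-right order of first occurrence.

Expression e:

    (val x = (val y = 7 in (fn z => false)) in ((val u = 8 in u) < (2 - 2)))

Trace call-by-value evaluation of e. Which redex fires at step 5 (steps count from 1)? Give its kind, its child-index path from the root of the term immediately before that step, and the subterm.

Derivation:
step 0: (let x = (let y = 7 in (\z.false)) in ((let u = 8 in u) < (2 - 2)))
step 1: [let@0] (let x = (\z.false) in ((let u = 8 in u) < (2 - 2)))
step 2: [let@root] ((let u = 8 in u) < (2 - 2))
step 3: [let@0] (8 < (2 - 2))
step 4: [delta@1] (8 < 0)
step 5: [delta@root] false

Answer: delta at root : (8 < 0)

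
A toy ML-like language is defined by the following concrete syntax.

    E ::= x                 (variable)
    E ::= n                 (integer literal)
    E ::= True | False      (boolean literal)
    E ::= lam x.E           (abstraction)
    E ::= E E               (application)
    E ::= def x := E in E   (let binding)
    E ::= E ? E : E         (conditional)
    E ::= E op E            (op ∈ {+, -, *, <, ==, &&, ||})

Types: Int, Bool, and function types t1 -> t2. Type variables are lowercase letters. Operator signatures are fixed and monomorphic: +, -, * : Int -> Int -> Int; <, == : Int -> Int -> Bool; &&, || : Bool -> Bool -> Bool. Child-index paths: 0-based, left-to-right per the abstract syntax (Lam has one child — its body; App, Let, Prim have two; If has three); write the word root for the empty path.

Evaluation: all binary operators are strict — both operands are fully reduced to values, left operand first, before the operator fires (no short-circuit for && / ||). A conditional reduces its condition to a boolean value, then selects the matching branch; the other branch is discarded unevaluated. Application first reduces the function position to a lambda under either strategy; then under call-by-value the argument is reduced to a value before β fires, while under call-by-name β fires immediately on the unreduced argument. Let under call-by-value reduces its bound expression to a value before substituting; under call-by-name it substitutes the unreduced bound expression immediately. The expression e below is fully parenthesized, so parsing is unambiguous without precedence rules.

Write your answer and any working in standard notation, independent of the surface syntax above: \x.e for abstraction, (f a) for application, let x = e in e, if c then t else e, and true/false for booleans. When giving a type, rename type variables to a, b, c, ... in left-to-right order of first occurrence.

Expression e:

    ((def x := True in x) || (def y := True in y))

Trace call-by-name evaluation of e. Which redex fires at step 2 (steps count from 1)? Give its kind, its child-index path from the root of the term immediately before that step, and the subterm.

Working:
step 0: ((let x = true in x) || (let y = true in y))
step 1: [let@0] (true || (let y = true in y))
step 2: [let@1] (true || true)

Answer: let at 1 : (let y = true in y)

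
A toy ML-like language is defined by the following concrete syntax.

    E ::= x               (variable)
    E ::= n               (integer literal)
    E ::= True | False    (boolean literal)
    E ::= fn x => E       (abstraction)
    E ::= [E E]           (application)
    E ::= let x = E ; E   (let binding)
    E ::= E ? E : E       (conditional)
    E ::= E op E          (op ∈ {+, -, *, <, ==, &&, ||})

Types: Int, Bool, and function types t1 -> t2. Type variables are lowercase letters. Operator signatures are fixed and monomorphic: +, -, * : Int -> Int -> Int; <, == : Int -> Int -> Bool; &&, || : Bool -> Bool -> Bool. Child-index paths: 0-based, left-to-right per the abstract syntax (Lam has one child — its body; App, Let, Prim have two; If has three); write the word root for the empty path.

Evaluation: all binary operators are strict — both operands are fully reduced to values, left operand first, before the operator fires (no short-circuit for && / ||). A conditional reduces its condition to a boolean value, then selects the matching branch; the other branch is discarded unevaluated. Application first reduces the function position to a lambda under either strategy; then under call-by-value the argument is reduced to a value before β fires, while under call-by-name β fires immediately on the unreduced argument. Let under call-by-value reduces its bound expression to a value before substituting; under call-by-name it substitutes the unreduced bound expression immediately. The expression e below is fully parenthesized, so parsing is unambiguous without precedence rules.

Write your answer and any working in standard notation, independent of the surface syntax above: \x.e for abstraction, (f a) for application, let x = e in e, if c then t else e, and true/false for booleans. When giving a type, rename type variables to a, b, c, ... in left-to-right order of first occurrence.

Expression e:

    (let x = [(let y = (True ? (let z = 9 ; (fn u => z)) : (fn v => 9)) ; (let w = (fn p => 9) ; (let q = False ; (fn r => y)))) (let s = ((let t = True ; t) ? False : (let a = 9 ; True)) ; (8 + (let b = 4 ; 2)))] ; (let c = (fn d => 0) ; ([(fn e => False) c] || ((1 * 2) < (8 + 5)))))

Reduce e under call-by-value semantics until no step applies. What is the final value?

Answer: true

Working:
step 0: (let x = ((let y = (if true then (let z = 9 in (\u.z)) else (\v.9)) in (let w = (\p.9) in (let q = false in (\r.y)))) (let s = (if (let t = true in t) then false else (let a = 9 in true)) in (8 + (let b = 4 in 2)))) in (let c = (\d.0) in (((\e.false) c) || ((1 * 2) < (8 + 5)))))
step 1: [if@0.0.0] (let x = ((let y = (let z = 9 in (\u.z)) in (let w = (\p.9) in (let q = false in (\r.y)))) (let s = (if (let t = true in t) then false else (let a = 9 in true)) in (8 + (let b = 4 in 2)))) in (let c = (\d.0) in (((\e.false) c) || ((1 * 2) < (8 + 5)))))
step 2: [let@0.0.0] (let x = ((let y = (\u.9) in (let w = (\p.9) in (let q = false in (\r.y)))) (let s = (if (let t = true in t) then false else (let a = 9 in true)) in (8 + (let b = 4 in 2)))) in (let c = (\d.0) in (((\e.false) c) || ((1 * 2) < (8 + 5)))))
step 3: [let@0.0] (let x = ((let w = (\p.9) in (let q = false in (\r.(\u.9)))) (let s = (if (let t = true in t) then false else (let a = 9 in true)) in (8 + (let b = 4 in 2)))) in (let c = (\d.0) in (((\e.false) c) || ((1 * 2) < (8 + 5)))))
step 4: [let@0.0] (let x = ((let q = false in (\r.(\u.9))) (let s = (if (let t = true in t) then false else (let a = 9 in true)) in (8 + (let b = 4 in 2)))) in (let c = (\d.0) in (((\e.false) c) || ((1 * 2) < (8 + 5)))))
step 5: [let@0.0] (let x = ((\r.(\u.9)) (let s = (if (let t = true in t) then false else (let a = 9 in true)) in (8 + (let b = 4 in 2)))) in (let c = (\d.0) in (((\e.false) c) || ((1 * 2) < (8 + 5)))))
step 6: [let@0.1.0.0] (let x = ((\r.(\u.9)) (let s = (if true then false else (let a = 9 in true)) in (8 + (let b = 4 in 2)))) in (let c = (\d.0) in (((\e.false) c) || ((1 * 2) < (8 + 5)))))
step 7: [if@0.1.0] (let x = ((\r.(\u.9)) (let s = false in (8 + (let b = 4 in 2)))) in (let c = (\d.0) in (((\e.false) c) || ((1 * 2) < (8 + 5)))))
step 8: [let@0.1] (let x = ((\r.(\u.9)) (8 + (let b = 4 in 2))) in (let c = (\d.0) in (((\e.false) c) || ((1 * 2) < (8 + 5)))))
step 9: [let@0.1.1] (let x = ((\r.(\u.9)) (8 + 2)) in (let c = (\d.0) in (((\e.false) c) || ((1 * 2) < (8 + 5)))))
step 10: [delta@0.1] (let x = ((\r.(\u.9)) 10) in (let c = (\d.0) in (((\e.false) c) || ((1 * 2) < (8 + 5)))))
step 11: [beta@0] (let x = (\u.9) in (let c = (\d.0) in (((\e.false) c) || ((1 * 2) < (8 + 5)))))
step 12: [let@root] (let c = (\d.0) in (((\e.false) c) || ((1 * 2) < (8 + 5))))
step 13: [let@root] (((\e.false) (\d.0)) || ((1 * 2) < (8 + 5)))
step 14: [beta@0] (false || ((1 * 2) < (8 + 5)))
step 15: [delta@1.0] (false || (2 < (8 + 5)))
step 16: [delta@1.1] (false || (2 < 13))
step 17: [delta@1] (false || true)
step 18: [delta@root] true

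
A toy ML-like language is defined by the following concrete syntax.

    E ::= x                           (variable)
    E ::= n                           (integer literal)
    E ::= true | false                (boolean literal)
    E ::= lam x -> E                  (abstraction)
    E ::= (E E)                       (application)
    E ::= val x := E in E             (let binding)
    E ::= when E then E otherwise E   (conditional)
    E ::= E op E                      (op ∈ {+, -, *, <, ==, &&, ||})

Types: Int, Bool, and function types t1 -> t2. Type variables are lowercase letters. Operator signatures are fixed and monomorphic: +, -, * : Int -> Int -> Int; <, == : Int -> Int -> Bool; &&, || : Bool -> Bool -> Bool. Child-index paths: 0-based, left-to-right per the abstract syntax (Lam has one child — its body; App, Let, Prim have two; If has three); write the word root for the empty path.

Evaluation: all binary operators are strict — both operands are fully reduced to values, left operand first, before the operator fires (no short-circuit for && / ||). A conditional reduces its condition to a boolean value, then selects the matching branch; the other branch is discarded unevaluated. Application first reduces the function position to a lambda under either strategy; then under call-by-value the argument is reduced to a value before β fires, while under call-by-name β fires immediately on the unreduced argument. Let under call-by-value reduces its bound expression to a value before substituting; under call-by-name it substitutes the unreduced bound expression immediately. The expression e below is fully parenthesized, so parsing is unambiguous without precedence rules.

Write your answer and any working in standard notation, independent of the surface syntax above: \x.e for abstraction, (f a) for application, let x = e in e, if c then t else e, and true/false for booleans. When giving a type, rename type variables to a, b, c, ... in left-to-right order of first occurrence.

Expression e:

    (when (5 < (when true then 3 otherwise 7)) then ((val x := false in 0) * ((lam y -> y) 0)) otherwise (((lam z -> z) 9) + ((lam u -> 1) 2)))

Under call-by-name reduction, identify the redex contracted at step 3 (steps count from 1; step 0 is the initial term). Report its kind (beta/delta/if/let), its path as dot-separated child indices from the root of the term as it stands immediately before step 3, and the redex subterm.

Derivation:
step 0: (if (5 < (if true then 3 else 7)) then ((let x = false in 0) * ((\y.y) 0)) else (((\z.z) 9) + ((\u.1) 2)))
step 1: [if@0.1] (if (5 < 3) then ((let x = false in 0) * ((\y.y) 0)) else (((\z.z) 9) + ((\u.1) 2)))
step 2: [delta@0] (if false then ((let x = false in 0) * ((\y.y) 0)) else (((\z.z) 9) + ((\u.1) 2)))
step 3: [if@root] (((\z.z) 9) + ((\u.1) 2))

Answer: if at root : (if false then ((let x = false in 0) * ((\y.y) 0)) else (((\z.z) 9) + ((\u.1) 2)))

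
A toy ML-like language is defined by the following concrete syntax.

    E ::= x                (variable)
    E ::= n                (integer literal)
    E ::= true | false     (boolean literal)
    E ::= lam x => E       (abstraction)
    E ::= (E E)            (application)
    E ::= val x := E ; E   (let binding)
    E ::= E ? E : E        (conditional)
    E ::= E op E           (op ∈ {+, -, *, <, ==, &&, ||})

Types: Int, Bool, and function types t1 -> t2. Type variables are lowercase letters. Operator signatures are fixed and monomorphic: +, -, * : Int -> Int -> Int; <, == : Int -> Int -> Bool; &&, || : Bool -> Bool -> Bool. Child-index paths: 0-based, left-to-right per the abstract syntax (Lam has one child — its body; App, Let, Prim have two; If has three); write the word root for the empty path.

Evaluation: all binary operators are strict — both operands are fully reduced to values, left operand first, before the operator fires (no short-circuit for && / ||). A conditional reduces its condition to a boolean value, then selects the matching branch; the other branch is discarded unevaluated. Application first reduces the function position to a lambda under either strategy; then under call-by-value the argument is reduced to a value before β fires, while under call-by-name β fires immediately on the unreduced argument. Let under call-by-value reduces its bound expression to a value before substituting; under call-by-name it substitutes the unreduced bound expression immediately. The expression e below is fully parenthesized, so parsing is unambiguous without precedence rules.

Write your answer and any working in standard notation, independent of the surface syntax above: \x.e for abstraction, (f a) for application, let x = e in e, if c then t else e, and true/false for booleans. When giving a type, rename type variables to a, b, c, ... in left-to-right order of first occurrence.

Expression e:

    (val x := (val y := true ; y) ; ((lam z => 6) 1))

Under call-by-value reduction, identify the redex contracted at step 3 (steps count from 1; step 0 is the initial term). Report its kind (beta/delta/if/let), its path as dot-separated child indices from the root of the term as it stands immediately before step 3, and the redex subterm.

Trace:
step 0: (let x = (let y = true in y) in ((\z.6) 1))
step 1: [let@0] (let x = true in ((\z.6) 1))
step 2: [let@root] ((\z.6) 1)
step 3: [beta@root] 6

Answer: beta at root : ((\z.6) 1)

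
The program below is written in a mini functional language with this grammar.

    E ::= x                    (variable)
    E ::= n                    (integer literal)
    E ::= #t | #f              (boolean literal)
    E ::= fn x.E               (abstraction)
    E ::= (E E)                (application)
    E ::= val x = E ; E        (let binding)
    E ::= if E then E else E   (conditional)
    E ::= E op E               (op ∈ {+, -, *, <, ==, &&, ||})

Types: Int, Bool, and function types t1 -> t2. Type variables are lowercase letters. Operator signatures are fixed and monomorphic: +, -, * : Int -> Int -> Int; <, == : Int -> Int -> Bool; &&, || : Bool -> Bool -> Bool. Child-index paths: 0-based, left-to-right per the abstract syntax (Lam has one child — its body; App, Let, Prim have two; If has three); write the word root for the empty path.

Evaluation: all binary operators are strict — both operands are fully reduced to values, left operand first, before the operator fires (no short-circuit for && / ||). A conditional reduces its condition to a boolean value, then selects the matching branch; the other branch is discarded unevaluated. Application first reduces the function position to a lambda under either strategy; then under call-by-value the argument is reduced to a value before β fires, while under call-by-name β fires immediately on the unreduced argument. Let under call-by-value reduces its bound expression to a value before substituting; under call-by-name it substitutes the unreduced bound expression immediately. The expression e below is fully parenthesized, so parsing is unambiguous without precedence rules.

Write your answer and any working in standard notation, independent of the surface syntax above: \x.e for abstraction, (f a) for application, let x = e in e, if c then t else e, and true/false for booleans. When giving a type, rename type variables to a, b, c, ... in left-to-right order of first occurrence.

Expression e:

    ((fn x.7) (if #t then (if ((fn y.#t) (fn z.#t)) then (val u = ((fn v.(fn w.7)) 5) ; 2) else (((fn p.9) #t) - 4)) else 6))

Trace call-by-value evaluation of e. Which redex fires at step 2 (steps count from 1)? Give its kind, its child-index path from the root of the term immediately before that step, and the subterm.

Answer: beta at 1.0 : ((\y.true) (\z.true))

Working:
step 0: ((\x.7) (if true then (if ((\y.true) (\z.true)) then (let u = ((\v.(\w.7)) 5) in 2) else (((\p.9) true) - 4)) else 6))
step 1: [if@1] ((\x.7) (if ((\y.true) (\z.true)) then (let u = ((\v.(\w.7)) 5) in 2) else (((\p.9) true) - 4)))
step 2: [beta@1.0] ((\x.7) (if true then (let u = ((\v.(\w.7)) 5) in 2) else (((\p.9) true) - 4)))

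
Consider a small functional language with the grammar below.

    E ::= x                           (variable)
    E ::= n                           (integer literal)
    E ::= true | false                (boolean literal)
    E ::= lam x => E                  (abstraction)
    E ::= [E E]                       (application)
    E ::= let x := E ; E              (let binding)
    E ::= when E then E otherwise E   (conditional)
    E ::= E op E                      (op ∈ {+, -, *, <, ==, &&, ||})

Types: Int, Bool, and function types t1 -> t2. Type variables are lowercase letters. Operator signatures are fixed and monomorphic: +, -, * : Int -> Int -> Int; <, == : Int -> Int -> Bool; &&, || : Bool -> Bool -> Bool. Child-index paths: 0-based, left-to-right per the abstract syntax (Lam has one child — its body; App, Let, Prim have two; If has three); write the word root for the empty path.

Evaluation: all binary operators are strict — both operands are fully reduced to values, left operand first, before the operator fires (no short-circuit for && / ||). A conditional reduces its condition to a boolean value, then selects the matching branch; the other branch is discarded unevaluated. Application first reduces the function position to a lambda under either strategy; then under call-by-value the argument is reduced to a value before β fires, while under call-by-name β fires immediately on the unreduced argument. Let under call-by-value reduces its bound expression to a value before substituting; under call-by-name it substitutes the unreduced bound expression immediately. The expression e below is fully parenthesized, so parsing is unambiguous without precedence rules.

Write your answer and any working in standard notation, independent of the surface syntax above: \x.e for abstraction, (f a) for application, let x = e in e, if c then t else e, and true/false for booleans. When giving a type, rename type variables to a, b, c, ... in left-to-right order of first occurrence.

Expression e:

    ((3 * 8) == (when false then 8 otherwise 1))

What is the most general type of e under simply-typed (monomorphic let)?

Answer: Bool

Trace:
  unify Int ~ Int
  unify Int ~ Int
  unify Int ~ Int
  unify Bool ~ Bool
  unify Int ~ Int
  unify Int ~ Int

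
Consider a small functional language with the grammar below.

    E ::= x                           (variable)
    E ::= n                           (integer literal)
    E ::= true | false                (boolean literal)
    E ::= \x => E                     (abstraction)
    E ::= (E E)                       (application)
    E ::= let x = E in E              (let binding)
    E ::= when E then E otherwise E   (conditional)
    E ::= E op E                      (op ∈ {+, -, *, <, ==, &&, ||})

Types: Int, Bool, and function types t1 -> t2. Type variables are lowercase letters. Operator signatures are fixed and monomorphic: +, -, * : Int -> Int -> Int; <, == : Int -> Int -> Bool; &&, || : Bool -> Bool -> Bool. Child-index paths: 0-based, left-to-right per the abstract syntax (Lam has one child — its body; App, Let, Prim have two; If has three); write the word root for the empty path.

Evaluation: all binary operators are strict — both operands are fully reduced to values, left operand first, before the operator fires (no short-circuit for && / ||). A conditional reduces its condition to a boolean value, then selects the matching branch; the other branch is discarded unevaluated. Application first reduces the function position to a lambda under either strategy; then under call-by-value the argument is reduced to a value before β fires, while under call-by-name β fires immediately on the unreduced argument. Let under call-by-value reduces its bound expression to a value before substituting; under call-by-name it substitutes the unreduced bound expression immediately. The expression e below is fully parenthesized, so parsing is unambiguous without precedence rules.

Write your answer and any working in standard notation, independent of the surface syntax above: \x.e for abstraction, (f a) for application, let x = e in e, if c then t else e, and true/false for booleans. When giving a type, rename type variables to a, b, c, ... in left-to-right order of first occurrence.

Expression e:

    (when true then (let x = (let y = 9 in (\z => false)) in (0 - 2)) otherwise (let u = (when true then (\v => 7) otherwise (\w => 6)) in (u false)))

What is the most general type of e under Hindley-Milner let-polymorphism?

Trace:
  unify Bool ~ Bool
let y : Int
\z._ : a -> Bool
let x : forall. a -> Bool
  unify Int ~ Int
  unify Int ~ Int
  unify Bool ~ Bool
\v._ : b -> Int
\w._ : c -> Int
  unify b -> Int ~ c -> Int
  unify b ~ c
  unify Int ~ Int
let u : forall. c -> Int
u : d -> Int
  unify d -> Int ~ Bool -> e
  unify d ~ Bool
  unify Int ~ e
_ _ : Int
  unify Int ~ Int

Answer: Int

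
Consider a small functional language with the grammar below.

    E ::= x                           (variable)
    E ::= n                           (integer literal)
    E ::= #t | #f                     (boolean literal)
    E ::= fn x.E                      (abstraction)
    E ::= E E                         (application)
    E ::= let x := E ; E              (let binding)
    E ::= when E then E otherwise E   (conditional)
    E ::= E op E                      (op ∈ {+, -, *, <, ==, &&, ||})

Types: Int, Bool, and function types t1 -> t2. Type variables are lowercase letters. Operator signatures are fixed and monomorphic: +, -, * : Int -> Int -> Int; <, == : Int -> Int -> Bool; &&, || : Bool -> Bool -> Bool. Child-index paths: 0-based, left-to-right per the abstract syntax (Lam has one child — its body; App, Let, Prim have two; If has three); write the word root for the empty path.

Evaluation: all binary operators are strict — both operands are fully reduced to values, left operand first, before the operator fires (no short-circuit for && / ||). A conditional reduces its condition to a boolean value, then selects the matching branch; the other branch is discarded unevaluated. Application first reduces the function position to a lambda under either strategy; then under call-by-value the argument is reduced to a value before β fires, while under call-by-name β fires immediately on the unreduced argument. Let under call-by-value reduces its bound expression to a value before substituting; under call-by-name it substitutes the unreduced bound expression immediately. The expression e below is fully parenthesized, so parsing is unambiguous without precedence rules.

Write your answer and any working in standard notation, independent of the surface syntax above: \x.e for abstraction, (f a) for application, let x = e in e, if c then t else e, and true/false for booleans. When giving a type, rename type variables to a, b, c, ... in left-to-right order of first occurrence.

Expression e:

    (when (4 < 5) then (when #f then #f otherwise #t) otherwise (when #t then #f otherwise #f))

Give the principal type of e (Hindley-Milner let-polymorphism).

Working:
  unify Int ~ Int
  unify Int ~ Int
  unify Bool ~ Bool
  unify Bool ~ Bool
  unify Bool ~ Bool
  unify Bool ~ Bool
  unify Bool ~ Bool
  unify Bool ~ Bool

Answer: Bool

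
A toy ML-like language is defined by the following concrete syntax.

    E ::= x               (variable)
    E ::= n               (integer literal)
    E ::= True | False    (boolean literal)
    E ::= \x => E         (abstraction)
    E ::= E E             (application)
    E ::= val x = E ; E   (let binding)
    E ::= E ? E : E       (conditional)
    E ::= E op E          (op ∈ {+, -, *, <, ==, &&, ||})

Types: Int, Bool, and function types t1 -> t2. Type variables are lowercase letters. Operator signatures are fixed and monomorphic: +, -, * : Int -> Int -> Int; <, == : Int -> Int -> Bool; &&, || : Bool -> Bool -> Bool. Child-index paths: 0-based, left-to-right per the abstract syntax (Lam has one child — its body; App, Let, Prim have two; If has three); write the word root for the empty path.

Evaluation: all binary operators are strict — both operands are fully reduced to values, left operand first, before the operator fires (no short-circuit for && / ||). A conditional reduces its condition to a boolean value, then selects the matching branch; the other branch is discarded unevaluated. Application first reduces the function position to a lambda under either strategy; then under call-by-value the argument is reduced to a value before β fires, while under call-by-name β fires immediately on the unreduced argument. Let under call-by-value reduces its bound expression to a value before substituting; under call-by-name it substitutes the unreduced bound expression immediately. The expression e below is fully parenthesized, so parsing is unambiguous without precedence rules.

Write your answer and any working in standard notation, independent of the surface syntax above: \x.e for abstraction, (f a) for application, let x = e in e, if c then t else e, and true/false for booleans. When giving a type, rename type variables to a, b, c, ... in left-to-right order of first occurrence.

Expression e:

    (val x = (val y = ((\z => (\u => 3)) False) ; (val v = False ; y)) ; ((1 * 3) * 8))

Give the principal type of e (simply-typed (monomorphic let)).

Derivation:
\u._ : b -> Int
\z._ : a -> b -> Int
  unify a -> b -> Int ~ Bool -> c
  unify a ~ Bool
  unify b -> Int ~ c
_ _ : b -> Int
let y : b -> Int
let v : Bool
y : b -> Int
let x : b -> Int
  unify Int ~ Int
  unify Int ~ Int
  unify Int ~ Int
  unify Int ~ Int

Answer: Int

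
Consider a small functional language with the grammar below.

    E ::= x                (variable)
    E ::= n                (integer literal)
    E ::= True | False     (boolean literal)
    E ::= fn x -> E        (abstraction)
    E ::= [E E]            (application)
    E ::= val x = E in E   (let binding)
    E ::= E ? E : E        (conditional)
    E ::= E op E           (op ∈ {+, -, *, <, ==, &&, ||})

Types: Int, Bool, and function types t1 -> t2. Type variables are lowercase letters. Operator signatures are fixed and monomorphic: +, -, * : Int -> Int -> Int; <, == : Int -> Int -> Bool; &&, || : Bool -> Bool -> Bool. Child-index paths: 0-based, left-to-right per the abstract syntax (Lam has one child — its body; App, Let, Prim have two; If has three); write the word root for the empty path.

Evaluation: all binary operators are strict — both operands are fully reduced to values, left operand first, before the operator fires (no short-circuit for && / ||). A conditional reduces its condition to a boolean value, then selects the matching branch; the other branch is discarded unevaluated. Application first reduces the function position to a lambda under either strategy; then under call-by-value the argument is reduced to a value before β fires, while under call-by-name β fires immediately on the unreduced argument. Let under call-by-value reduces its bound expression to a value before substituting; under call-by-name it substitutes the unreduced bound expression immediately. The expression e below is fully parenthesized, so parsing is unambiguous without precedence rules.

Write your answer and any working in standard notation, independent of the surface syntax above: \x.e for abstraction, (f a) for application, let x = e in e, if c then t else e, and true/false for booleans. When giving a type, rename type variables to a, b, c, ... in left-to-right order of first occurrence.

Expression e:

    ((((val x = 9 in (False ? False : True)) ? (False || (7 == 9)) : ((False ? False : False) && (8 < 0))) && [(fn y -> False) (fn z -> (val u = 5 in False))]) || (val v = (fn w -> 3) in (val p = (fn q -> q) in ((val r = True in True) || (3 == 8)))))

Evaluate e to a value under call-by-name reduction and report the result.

Working:
step 0: (((if (let x = 9 in (if false then false else true)) then (false || (7 == 9)) else ((if false then false else false) && (8 < 0))) && ((\y.false) (\z.(let u = 5 in false)))) || (let v = (\w.3) in (let p = (\q.q) in ((let r = true in true) || (3 == 8)))))
step 1: [let@0.0.0] (((if (if false then false else true) then (false || (7 == 9)) else ((if false then false else false) && (8 < 0))) && ((\y.false) (\z.(let u = 5 in false)))) || (let v = (\w.3) in (let p = (\q.q) in ((let r = true in true) || (3 == 8)))))
step 2: [if@0.0.0] (((if true then (false || (7 == 9)) else ((if false then false else false) && (8 < 0))) && ((\y.false) (\z.(let u = 5 in false)))) || (let v = (\w.3) in (let p = (\q.q) in ((let r = true in true) || (3 == 8)))))
step 3: [if@0.0] (((false || (7 == 9)) && ((\y.false) (\z.(let u = 5 in false)))) || (let v = (\w.3) in (let p = (\q.q) in ((let r = true in true) || (3 == 8)))))
step 4: [delta@0.0.1] (((false || false) && ((\y.false) (\z.(let u = 5 in false)))) || (let v = (\w.3) in (let p = (\q.q) in ((let r = true in true) || (3 == 8)))))
step 5: [delta@0.0] ((false && ((\y.false) (\z.(let u = 5 in false)))) || (let v = (\w.3) in (let p = (\q.q) in ((let r = true in true) || (3 == 8)))))
step 6: [beta@0.1] ((false && false) || (let v = (\w.3) in (let p = (\q.q) in ((let r = true in true) || (3 == 8)))))
step 7: [delta@0] (false || (let v = (\w.3) in (let p = (\q.q) in ((let r = true in true) || (3 == 8)))))
step 8: [let@1] (false || (let p = (\q.q) in ((let r = true in true) || (3 == 8))))
step 9: [let@1] (false || ((let r = true in true) || (3 == 8)))
step 10: [let@1.0] (false || (true || (3 == 8)))
step 11: [delta@1.1] (false || (true || false))
step 12: [delta@1] (false || true)
step 13: [delta@root] true

Answer: true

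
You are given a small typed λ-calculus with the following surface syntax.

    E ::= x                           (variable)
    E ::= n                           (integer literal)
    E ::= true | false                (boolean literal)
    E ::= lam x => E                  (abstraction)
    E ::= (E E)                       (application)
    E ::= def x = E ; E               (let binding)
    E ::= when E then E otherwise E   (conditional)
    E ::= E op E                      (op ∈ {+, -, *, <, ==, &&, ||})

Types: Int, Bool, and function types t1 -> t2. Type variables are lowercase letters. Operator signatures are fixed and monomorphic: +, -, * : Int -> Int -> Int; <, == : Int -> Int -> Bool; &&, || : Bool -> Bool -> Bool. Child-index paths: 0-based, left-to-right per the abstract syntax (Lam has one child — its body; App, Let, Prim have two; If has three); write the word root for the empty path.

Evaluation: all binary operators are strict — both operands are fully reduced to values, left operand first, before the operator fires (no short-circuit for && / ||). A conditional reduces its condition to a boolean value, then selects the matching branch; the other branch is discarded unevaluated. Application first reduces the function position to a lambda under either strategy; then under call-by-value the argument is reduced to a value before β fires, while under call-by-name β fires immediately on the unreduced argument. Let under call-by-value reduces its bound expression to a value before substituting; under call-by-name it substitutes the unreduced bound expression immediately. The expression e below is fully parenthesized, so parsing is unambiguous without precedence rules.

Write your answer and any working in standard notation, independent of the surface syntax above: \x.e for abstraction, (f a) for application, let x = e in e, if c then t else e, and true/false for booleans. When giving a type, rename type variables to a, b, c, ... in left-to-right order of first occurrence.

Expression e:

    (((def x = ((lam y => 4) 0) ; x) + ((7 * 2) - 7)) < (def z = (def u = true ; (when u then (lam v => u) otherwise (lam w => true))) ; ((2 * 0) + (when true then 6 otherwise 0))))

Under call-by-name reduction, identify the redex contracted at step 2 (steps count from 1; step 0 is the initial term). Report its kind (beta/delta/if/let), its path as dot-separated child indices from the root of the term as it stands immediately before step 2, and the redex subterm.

Answer: beta at 0.0 : ((\y.4) 0)

Derivation:
step 0: (((let x = ((\y.4) 0) in x) + ((7 * 2) - 7)) < (let z = (let u = true in (if u then (\v.u) else (\w.true))) in ((2 * 0) + (if true then 6 else 0))))
step 1: [let@0.0] ((((\y.4) 0) + ((7 * 2) - 7)) < (let z = (let u = true in (if u then (\v.u) else (\w.true))) in ((2 * 0) + (if true then 6 else 0))))
step 2: [beta@0.0] ((4 + ((7 * 2) - 7)) < (let z = (let u = true in (if u then (\v.u) else (\w.true))) in ((2 * 0) + (if true then 6 else 0))))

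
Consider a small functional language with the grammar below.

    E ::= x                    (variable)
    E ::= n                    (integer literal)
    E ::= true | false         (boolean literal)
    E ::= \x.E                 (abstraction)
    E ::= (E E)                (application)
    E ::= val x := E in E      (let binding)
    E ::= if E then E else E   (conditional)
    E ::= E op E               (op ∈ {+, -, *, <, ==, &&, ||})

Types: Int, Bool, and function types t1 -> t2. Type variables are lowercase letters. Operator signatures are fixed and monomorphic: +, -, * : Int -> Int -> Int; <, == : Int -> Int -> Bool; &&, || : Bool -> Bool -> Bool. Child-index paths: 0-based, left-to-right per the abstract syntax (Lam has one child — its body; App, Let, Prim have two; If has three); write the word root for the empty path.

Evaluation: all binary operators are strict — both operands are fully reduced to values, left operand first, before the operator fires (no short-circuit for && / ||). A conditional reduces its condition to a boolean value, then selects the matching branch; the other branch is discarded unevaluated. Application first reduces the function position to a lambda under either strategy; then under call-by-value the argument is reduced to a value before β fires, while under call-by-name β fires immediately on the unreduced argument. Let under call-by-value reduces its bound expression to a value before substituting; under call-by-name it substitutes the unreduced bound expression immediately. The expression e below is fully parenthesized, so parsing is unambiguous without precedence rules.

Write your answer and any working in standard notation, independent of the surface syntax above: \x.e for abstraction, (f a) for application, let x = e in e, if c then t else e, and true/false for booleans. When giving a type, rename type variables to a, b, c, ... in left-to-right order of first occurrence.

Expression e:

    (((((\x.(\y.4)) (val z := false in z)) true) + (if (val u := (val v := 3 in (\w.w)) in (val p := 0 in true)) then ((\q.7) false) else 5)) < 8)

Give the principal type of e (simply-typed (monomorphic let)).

Answer: Bool

Working:
\y._ : b -> Int
\x._ : a -> b -> Int
let z : Bool
z : Bool
  unify a -> b -> Int ~ Bool -> c
  unify a ~ Bool
  unify b -> Int ~ c
_ _ : b -> Int
  unify b -> Int ~ Bool -> d
  unify b ~ Bool
  unify Int ~ d
_ _ : Int
  unify Int ~ Int
let v : Int
w : e
\w._ : e -> e
let u : e -> e
let p : Int
  unify Bool ~ Bool
\q._ : f -> Int
  unify f -> Int ~ Bool -> g
  unify f ~ Bool
  unify Int ~ g
_ _ : Int
  unify Int ~ Int
  unify Int ~ Int
  unify Int ~ Int
  unify Int ~ Int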